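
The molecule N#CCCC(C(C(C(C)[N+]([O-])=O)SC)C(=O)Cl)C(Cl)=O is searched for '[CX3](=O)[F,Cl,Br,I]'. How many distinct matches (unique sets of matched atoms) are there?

[CX3](=O)[F,Cl,Br,I] is the SMARTS for an acyl halide: a carbonyl carbon bonded to a halogen.
The molecule carries 2 separate instances of an acyl chloride (-C(=O)Cl) meeting every constraint; each maps to a distinct set of atoms, giving 2 matches.

2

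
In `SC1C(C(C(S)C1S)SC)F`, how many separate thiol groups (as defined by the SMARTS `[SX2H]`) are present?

[SX2H] is the SMARTS for a thiol: an aliphatic sulfur with two connections, one being H.
The molecule carries 3 separate instances of a thiol (-SH) meeting every constraint; each maps to a distinct set of atoms, giving 3 matches.

3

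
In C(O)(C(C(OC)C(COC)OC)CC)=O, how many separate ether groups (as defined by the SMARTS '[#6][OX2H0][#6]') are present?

3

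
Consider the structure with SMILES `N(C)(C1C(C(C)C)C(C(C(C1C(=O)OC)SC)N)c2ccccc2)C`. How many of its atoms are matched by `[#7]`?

2

The query [#7] means: #7 matches any nitrogen atom regardless of aromaticity.
Check the 25 heavy atoms by environment: 14× C → no; 2× N → match; 1× S → no; 6× c (aromatic) → no; 2× O → no.
That gives 2 matching atoms.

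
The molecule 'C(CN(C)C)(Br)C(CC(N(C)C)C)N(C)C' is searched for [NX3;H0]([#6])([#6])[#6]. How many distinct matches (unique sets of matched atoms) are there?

3

[NX3;H0]([#6])([#6])[#6] is the SMARTS for a tertiary amine: a trivalent nitrogen with no H, bonded to three carbons.
The molecule carries 3 separate instances of a dimethylamino group (-N(CH3)2) meeting every constraint; each maps to a distinct set of atoms, giving 3 matches.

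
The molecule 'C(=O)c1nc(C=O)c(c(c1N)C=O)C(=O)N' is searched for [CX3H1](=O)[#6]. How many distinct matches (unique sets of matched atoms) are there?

3

[CX3H1](=O)[#6] is the SMARTS for an aldehyde: an sp2 carbon with one H, double-bonded to O and single-bonded to carbon.
The molecule carries 3 separate instances of an aldehyde (-CHO) meeting every constraint; each maps to a distinct set of atoms, giving 3 matches.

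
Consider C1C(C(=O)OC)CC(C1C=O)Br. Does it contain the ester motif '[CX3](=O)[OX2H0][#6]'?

Yes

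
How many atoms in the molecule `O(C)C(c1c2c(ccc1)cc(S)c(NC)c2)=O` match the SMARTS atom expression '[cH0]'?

5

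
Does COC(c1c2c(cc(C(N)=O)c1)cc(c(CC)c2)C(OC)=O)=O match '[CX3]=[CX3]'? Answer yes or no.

No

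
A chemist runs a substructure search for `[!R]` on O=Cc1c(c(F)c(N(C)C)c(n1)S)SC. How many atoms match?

9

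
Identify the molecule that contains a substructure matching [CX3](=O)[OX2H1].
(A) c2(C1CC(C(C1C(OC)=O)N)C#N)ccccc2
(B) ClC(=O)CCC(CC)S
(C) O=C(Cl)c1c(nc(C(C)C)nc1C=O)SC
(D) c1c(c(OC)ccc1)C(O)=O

D

[CX3](=O)[OX2H1] describes an sp2 carbon double-bonded to O and single-bonded to an -OH oxygen (a carboxylic acid).
(A) has a methyl-ester group (-C(=O)OCH3) but the singly-bonded O has no H (OX2H0, not OX2H1).
(B) has an acyl chloride (-C(=O)Cl) but the carbonyl is bonded to Cl, not to an -OH oxygen.
(C) has an aldehyde (-CHO) but there is no singly-bonded oxygen on the carbonyl carbon.
(D) contains a carboxylic acid group (-C(=O)OH), which satisfies every atom and bond constraint.
So the answer is (D).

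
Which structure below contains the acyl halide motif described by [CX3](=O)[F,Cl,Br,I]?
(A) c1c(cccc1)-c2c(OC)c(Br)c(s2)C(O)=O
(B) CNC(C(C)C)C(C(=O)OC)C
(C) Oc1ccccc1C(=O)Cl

C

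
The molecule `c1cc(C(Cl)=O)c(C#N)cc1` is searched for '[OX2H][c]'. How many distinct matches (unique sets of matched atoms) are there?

[OX2H][c] is the SMARTS for a phenol: a hydroxyl oxygen attached to an aromatic carbon.
No fragment in the molecule satisfies every constraint, giving 0 matches.

0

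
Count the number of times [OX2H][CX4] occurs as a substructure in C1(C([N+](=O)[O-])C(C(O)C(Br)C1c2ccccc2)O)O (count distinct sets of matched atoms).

3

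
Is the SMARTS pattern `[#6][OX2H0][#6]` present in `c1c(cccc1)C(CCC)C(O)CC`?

No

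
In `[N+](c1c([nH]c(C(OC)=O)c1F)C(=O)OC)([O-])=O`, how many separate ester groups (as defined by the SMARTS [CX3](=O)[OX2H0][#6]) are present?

2

[CX3](=O)[OX2H0][#6] is the SMARTS for an ester: a carbonyl carbon bonded to an oxygen that is itself bonded to carbon (no H on that O).
The molecule carries 2 separate instances of a methyl-ester group (-C(=O)OCH3) meeting every constraint; each maps to a distinct set of atoms, giving 2 matches.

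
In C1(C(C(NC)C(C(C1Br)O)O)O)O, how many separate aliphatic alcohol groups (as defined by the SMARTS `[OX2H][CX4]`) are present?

4

[OX2H][CX4] is the SMARTS for an aliphatic alcohol: a hydroxyl oxygen bound to an sp3 (X4) carbon.
The molecule carries 4 separate instances of a hydroxyl group (-OH) meeting every constraint; each maps to a distinct set of atoms, giving 4 matches.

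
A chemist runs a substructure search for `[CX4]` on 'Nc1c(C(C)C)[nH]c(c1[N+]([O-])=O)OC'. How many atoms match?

4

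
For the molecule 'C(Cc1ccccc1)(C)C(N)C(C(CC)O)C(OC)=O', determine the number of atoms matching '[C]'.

10

The query [C] means: uppercase C matches aliphatic (non-aromatic) carbon only.
Check the 20 heavy atoms by environment: 10× C → match; 1× N → no; 3× O → no; 6× c (aromatic) → no.
That gives 10 matching atoms.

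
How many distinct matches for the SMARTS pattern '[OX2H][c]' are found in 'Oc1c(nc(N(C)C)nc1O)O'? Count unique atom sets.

3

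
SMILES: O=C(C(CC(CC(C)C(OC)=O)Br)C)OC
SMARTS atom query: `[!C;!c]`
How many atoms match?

The query [!C;!c] means: neither aliphatic nor aromatic carbon — same as [!#6].
Check the 16 heavy atoms by environment: 11× C → no; 4× O → match; 1× Br → match.
Summing the matching environments: 4 + 1 = 5 matching atoms.

5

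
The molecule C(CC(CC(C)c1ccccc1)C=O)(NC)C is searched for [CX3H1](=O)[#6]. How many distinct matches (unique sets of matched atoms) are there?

1

[CX3H1](=O)[#6] is the SMARTS for an aldehyde: an sp2 carbon with one H, double-bonded to O and single-bonded to carbon.
Exactly one fragment in the molecule meets all constraints, giving 1 match.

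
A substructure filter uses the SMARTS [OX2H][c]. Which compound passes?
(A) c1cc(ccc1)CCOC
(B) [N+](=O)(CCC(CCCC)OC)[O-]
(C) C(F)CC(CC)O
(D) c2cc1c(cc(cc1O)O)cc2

[OX2H][c] describes a hydroxyl oxygen attached to an aromatic carbon (a phenol).
(A) has a methoxy ether (-OCH3) but the oxygen has H0, not H1.
(B) has a methoxy ether (-OCH3) but the oxygen has H0, not H1.
(C) has a hydroxyl group (-OH) but the -OH is on an aliphatic carbon, not an aromatic c.
(D) contains a hydroxyl group (-OH), which satisfies every atom and bond constraint.
So the answer is (D).

D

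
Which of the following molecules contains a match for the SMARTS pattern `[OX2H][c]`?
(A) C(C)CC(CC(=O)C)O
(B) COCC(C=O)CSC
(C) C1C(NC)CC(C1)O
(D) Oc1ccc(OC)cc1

D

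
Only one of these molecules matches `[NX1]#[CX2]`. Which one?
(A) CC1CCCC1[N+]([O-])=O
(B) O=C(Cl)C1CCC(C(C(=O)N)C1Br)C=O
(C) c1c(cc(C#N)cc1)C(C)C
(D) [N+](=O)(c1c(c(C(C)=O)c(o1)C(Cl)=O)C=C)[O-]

[NX1]#[CX2] describes a nitrogen triple-bonded to a two-connected carbon (a nitrile).
(A) has a nitro group (-[N+](=O)[O-]) but there is no C#N triple bond.
(B) has a primary amide (-C(=O)NH2) but the nitrogen is NX3, not NX1.
(C) contains a nitrile (-C#N), which satisfies every atom and bond constraint.
(D) has a nitro group (-[N+](=O)[O-]) but there is no C#N triple bond.
So the answer is (C).

C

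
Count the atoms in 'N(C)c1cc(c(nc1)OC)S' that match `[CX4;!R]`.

The query [CX4;!R] means: aliphatic carbon with four total connections, not in a ring.
Check the 11 heavy atoms by environment: 1× n (aromatic, X2, in 6-ring) → no; 5× c (aromatic, X3, in 6-ring) → no; 1× N (X3, acyclic) → no; 2× C (X4, acyclic) → match; 1× S (X2, acyclic) → no; 1× O (X2, acyclic) → no.
That gives 2 matching atoms.

2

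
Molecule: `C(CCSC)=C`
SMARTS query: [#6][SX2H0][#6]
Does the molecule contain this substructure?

Yes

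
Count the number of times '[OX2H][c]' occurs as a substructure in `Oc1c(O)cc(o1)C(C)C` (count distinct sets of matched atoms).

2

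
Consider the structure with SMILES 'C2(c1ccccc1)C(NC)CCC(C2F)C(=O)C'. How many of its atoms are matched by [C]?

Check the 18 heavy atoms by environment: 9× C → match; 6× c (aromatic) → no; 1× N → no; 1× F → no; 1× O → no.
That gives 9 matching atoms.

9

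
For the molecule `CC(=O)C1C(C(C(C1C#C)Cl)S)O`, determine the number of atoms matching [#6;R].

5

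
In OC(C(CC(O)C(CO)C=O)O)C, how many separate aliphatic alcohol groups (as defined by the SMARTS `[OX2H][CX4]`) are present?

4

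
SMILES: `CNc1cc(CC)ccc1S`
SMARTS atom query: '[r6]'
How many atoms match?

6

Check the 11 heavy atoms by environment: 6× c (aromatic, in 6-ring) → match; 1× S (acyclic) → no; 1× N (acyclic) → no; 3× C (acyclic) → no.
That gives 6 matching atoms.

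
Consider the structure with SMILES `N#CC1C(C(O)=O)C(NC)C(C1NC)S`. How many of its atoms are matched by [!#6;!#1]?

6

The query [!#6;!#1] means: not carbon and not hydrogen — any heteroatom.
Check the 15 heavy atoms by environment: 9× C → no; 3× N → match; 2× O → match; 1× S → match.
Summing the matching environments: 3 + 2 + 1 = 6 matching atoms.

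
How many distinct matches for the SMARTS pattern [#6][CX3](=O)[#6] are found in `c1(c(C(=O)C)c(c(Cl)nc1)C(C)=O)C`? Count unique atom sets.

[#6][CX3](=O)[#6] is the SMARTS for a ketone: a carbonyl carbon (no H) flanked by two carbons.
The molecule carries 2 separate instances of an acetyl/ketone group (-C(=O)CH3) meeting every constraint; each maps to a distinct set of atoms, giving 2 matches.

2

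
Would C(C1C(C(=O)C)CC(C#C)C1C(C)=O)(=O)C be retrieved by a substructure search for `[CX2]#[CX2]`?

The pattern [CX2]#[CX2] describes a carbon-carbon triple bond — an alkyne.
The molecule carries an ethynyl group (-C#CH), whose atoms satisfy every constraint of the query, so the pattern matches.

Yes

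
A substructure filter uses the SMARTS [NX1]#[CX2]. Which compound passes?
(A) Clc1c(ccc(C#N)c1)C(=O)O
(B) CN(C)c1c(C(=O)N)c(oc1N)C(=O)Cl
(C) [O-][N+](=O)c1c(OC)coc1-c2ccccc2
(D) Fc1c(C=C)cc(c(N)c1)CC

[NX1]#[CX2] describes a nitrogen triple-bonded to a two-connected carbon (a nitrile).
(A) contains a nitrile (-C#N), which satisfies every atom and bond constraint.
(B) has a primary amino group (-NH2) but the nitrogen is NX3 (three connections), not NX1 triple-bonded.
(C) has a nitro group (-[N+](=O)[O-]) but there is no C#N triple bond.
(D) has a primary amino group (-NH2) but the nitrogen is NX3 (three connections), not NX1 triple-bonded.
So the answer is (A).

A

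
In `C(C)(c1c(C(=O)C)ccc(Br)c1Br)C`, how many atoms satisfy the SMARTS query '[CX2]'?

The query [CX2] means: C with X2: aliphatic carbon with exactly 2 total connections.
Check the 14 heavy atoms by environment: 6× c (aromatic, X3) → no; 4× C (X4) → no; 1× C (X3) → no; 1× O (X1) → no; 2× Br (X1) → no.
No environment satisfies the query, so 0 matching atoms.

0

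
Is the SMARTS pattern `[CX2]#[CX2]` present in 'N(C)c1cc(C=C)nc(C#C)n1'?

Yes

The pattern [CX2]#[CX2] describes a carbon-carbon triple bond — an alkyne.
The molecule carries an ethynyl group (-C#CH), whose atoms satisfy every constraint of the query, so the pattern matches.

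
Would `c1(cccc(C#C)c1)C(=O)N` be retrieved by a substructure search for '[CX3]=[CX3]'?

The pattern [CX3]=[CX3] describes a non-aromatic C=C double bond between two sp2 carbons — an alkene.
The closest candidate here is an ethynyl group (-C#CH), but the C-C bond is a triple bond, not a double bond. No other fragment satisfies the full query, so there is no match.

No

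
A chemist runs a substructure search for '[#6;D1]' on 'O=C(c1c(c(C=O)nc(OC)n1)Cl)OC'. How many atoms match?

The query [#6;D1] means: carbon bonded to exactly one heavy atom.
Check the 15 heavy atoms by environment: 2× n (aromatic, D2) → no; 4× c (aromatic, D3) → no; 2× O (D2) → no; 2× C (D1) → match; 1× Cl (D1) → no; 1× C (D2) → no; 2× O (D1) → no; 1× C (D3) → no.
That gives 2 matching atoms.

2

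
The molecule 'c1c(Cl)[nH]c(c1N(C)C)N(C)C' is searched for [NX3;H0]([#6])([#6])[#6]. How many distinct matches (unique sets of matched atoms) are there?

2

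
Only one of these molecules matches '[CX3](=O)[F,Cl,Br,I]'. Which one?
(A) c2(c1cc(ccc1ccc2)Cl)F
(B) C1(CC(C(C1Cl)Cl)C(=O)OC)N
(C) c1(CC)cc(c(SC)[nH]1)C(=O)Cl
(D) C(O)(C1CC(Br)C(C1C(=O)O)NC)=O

C

[CX3](=O)[F,Cl,Br,I] describes a carbonyl carbon bonded to a halogen (an acyl halide).
(A) has a chloro substituent but the Cl is not on a carbonyl carbon.
(B) has a chloro substituent but the Cl is not on a carbonyl carbon.
(C) contains an acyl chloride (-C(=O)Cl), which satisfies every atom and bond constraint.
(D) has a carboxylic acid group (-C(=O)OH) but the carbonyl is bonded to -OH, not to a halogen.
So the answer is (C).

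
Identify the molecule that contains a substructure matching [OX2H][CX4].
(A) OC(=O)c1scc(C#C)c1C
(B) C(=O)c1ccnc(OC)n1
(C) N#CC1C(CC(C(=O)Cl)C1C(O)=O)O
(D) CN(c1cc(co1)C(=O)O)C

C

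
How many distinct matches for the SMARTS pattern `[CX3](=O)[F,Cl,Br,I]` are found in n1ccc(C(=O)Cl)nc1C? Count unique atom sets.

1

[CX3](=O)[F,Cl,Br,I] is the SMARTS for an acyl halide: a carbonyl carbon bonded to a halogen.
Exactly one fragment in the molecule meets all constraints, giving 1 match.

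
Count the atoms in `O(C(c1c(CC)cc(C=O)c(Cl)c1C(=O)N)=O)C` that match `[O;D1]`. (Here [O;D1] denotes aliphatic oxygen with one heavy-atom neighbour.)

3

The query [O;D1] means: aliphatic oxygen bonded to exactly one heavy atom.
Check the 18 heavy atoms by environment: 5× c (aromatic, D3) → no; 1× c (aromatic, D2) → no; 2× C (D2) → no; 3× O (D1) → match; 2× C (D3) → no; 1× O (D2) → no; 2× C (D1) → no; 1× Cl (D1) → no; 1× N (D1) → no.
That gives 3 matching atoms.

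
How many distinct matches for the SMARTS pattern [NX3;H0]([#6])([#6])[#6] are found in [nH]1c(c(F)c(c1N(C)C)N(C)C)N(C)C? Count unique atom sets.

3

[NX3;H0]([#6])([#6])[#6] is the SMARTS for a tertiary amine: a trivalent nitrogen with no H, bonded to three carbons.
The molecule carries 3 separate instances of a dimethylamino group (-N(CH3)2) meeting every constraint; each maps to a distinct set of atoms, giving 3 matches.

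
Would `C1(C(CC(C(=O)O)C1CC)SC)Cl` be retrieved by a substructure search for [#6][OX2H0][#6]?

The pattern [#6][OX2H0][#6] describes an aliphatic oxygen bridging two carbons with no H on the oxygen — an ether.
The closest candidate here is a carboxylic acid group (-C(=O)OH), but the -OH oxygen has H1; the =O is OX1, not OX2. No other fragment satisfies the full query, so there is no match.

No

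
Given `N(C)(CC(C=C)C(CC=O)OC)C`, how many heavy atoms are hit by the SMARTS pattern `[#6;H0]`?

0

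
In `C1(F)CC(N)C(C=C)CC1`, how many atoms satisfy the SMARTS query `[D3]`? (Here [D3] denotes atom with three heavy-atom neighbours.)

3

The query [D3] means: atom with exactly three heavy-atom neighbours.
Check the 10 heavy atoms by environment: 4× C (D2) → no; 3× C (D3) → match; 1× C (D1) → no; 1× F (D1) → no; 1× N (D1) → no.
That gives 3 matching atoms.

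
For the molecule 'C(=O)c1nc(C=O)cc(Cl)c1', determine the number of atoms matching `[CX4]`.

The query [CX4] means: C with X4: aliphatic carbon with exactly 4 total connections (bonds + H).
Check the 11 heavy atoms by environment: 1× n (aromatic, X2) → no; 5× c (aromatic, X3) → no; 1× Cl (X1) → no; 2× C (X3) → no; 2× O (X1) → no.
No environment satisfies the query, so 0 matching atoms.

0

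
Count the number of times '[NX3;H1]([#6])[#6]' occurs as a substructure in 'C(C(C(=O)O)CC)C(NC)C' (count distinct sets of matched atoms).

[NX3;H1]([#6])[#6] is the SMARTS for a secondary amine: a trivalent nitrogen with one H, bonded to two carbons.
Exactly one fragment in the molecule meets all constraints, giving 1 match.

1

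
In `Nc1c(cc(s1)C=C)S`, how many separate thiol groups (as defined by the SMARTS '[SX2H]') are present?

1

[SX2H] is the SMARTS for a thiol: an aliphatic sulfur with two connections, one being H.
Exactly one fragment in the molecule meets all constraints, giving 1 match.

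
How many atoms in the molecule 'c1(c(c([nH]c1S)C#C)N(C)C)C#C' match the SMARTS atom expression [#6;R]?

The query [#6;R] means: carbon that is part of a ring.
Check the 13 heavy atoms by environment: 1× n (aromatic, in 5-ring) → no; 4× c (aromatic, in 5-ring) → match; 1× N (acyclic) → no; 6× C (acyclic) → no; 1× S (acyclic) → no.
That gives 4 matching atoms.

4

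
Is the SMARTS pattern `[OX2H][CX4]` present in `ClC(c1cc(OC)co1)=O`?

The pattern [OX2H][CX4] describes a hydroxyl oxygen bound to an sp3 (X4) carbon — an aliphatic alcohol.
The closest candidate here is a methoxy ether (-OCH3), but the oxygen has H0 (ether), not H1. No other fragment satisfies the full query, so there is no match.

No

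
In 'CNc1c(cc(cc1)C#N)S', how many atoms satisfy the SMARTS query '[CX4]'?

1

The query [CX4] means: C with X4: aliphatic carbon with exactly 4 total connections (bonds + H).
Check the 11 heavy atoms by environment: 6× c (aromatic, X3) → no; 1× C (X2) → no; 1× N (X1) → no; 1× S (X2) → no; 1× N (X3) → no; 1× C (X4) → match.
That gives 1 matching atom.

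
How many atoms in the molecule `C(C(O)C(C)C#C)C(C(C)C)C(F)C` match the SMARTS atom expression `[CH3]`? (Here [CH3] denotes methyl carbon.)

The query [CH3] means: aliphatic carbon with exactly three hydrogens.
Check the 14 heavy atoms by environment: 4× C (H3) → match; 6× C (H1) → no; 1× C (H2) → no; 1× F (H0) → no; 1× C (H0) → no; 1× O (H1) → no.
That gives 4 matching atoms.

4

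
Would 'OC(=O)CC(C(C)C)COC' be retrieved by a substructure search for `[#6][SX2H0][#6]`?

No

The pattern [#6][SX2H0][#6] describes an aliphatic sulfur bridging two carbons with no H on the sulfur — a thioether.
The closest candidate here is a methoxy ether (-OCH3), but the bridging atom is O, not S. No other fragment satisfies the full query, so there is no match.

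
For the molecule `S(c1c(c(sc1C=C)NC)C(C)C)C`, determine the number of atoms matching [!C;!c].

The query [!C;!c] means: neither aliphatic nor aromatic carbon — same as [!#6].
Check the 14 heavy atoms by environment: 1× s (aromatic) → match; 4× c (aromatic) → no; 1× N → match; 7× C → no; 1× S → match.
Summing the matching environments: 1 + 1 + 1 = 3 matching atoms.

3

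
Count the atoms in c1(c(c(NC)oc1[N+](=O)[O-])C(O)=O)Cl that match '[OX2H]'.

1

The query [OX2H] means: aliphatic oxygen with two connections, one of which is H — an -OH oxygen.
Check the 14 heavy atoms by environment: 1× o (aromatic, H0, X2) → no; 4× c (aromatic, H0, X3) → no; 1× C (H0, X3) → no; 2× O (H0, X1) → no; 1× O (H1, X2) → match; 1× N (H1, X3) → no; 1× C (H3, X4) → no; 1× Cl (H0, X1) → no; 1× N (charge +1, H0, X3) → no; 1× O (charge -1, H0, X1) → no.
That gives 1 matching atom.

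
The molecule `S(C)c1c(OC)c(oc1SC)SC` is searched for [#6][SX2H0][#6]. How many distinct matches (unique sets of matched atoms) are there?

[#6][SX2H0][#6] is the SMARTS for a thioether: an aliphatic sulfur bridging two carbons with no H on the sulfur.
The molecule carries 3 separate instances of a methylthio ether (-SCH3) meeting every constraint; each maps to a distinct set of atoms, giving 3 matches.

3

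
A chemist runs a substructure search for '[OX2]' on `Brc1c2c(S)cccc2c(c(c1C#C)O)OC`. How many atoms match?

Check the 17 heavy atoms by environment: 10× c (aromatic, X3) → no; 1× S (X2) → no; 2× C (X2) → no; 2× O (X2) → match; 1× C (X4) → no; 1× Br (X1) → no.
That gives 2 matching atoms.

2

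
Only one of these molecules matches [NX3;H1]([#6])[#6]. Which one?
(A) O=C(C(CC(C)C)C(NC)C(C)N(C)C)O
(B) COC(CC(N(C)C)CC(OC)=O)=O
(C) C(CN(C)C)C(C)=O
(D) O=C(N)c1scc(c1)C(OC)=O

A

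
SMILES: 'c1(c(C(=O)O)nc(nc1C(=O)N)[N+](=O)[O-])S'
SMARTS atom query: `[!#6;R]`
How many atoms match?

2

Check the 16 heavy atoms by environment: 2× n (aromatic, in 6-ring) → match; 4× c (aromatic, in 6-ring) → no; 1× N (charge +1, acyclic) → no; 1× O (charge -1, acyclic) → no; 4× O (acyclic) → no; 1× S (acyclic) → no; 2× C (acyclic) → no; 1× N (acyclic) → no.
That gives 2 matching atoms.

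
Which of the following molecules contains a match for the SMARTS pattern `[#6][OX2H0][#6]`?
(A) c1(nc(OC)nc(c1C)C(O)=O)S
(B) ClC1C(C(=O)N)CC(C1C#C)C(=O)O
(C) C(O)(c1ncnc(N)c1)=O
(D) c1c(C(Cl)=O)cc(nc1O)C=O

[#6][OX2H0][#6] describes an aliphatic oxygen bridging two carbons with no H on the oxygen (an ether).
(A) contains a methoxy ether (-OCH3), which satisfies every atom and bond constraint.
(B) has a carboxylic acid group (-C(=O)OH) but the -OH oxygen has H1; the =O is OX1, not OX2.
(C) has a carboxylic acid group (-C(=O)OH) but the -OH oxygen has H1; the =O is OX1, not OX2.
(D) has a hydroxyl group (-OH) but the oxygen has H1, not H0 bridging two carbons.
So the answer is (A).

A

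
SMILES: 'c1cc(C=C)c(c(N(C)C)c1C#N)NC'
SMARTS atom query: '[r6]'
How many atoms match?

6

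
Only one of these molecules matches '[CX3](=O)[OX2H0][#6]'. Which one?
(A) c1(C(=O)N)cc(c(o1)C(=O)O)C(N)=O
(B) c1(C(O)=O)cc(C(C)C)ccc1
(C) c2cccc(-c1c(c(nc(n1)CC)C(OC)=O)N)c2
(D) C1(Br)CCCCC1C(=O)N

C

[CX3](=O)[OX2H0][#6] describes a carbonyl carbon bonded to an oxygen that is itself bonded to carbon (no H on that O) (an ester).
(A) has a primary amide (-C(=O)NH2) but the carbonyl is bonded to N, not to an O-C linkage.
(B) has a carboxylic acid group (-C(=O)OH) but the singly-bonded O carries H (OX2H1, not H0).
(C) contains a methyl-ester group (-C(=O)OCH3), which satisfies every atom and bond constraint.
(D) has a primary amide (-C(=O)NH2) but the carbonyl is bonded to N, not to an O-C linkage.
So the answer is (C).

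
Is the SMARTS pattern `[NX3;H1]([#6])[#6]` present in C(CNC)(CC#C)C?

Yes

The pattern [NX3;H1]([#6])[#6] describes a trivalent nitrogen with one H, bonded to two carbons — a secondary amine.
The molecule carries an N-methylamino group (-NHCH3), whose atoms satisfy every constraint of the query, so the pattern matches.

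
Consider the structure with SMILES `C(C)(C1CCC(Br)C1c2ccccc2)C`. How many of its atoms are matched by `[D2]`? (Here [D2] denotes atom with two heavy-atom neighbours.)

7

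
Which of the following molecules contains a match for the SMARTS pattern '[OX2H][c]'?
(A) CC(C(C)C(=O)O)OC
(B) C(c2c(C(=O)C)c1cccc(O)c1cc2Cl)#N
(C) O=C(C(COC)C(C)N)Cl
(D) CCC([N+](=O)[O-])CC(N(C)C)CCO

B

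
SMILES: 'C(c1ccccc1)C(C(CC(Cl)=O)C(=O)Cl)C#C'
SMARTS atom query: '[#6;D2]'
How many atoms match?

8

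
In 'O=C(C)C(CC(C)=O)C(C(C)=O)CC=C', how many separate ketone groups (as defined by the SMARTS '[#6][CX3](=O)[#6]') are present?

3

[#6][CX3](=O)[#6] is the SMARTS for a ketone: a carbonyl carbon (no H) flanked by two carbons.
The molecule carries 3 separate instances of an acetyl/ketone group (-C(=O)CH3) meeting every constraint; each maps to a distinct set of atoms, giving 3 matches.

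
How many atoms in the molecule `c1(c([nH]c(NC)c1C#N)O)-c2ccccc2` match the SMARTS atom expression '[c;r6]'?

6

The query [c;r6] means: aromatic carbon that belongs to a six-membered ring.
Check the 16 heavy atoms by environment: 1× n (aromatic, in 5-ring) → no; 4× c (aromatic, in 5-ring) → no; 6× c (aromatic, in 6-ring) → match; 1× O (acyclic) → no; 2× N (acyclic) → no; 2× C (acyclic) → no.
That gives 6 matching atoms.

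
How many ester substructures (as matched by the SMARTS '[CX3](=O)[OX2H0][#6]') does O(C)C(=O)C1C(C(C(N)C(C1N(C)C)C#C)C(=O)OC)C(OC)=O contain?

[CX3](=O)[OX2H0][#6] is the SMARTS for an ester: a carbonyl carbon bonded to an oxygen that is itself bonded to carbon (no H on that O).
The molecule carries 3 separate instances of a methyl-ester group (-C(=O)OCH3) meeting every constraint; each maps to a distinct set of atoms, giving 3 matches.

3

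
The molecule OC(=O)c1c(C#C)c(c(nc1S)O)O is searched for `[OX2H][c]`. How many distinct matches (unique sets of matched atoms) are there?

2

[OX2H][c] is the SMARTS for a phenol: a hydroxyl oxygen attached to an aromatic carbon.
The molecule carries 2 separate instances of a hydroxyl group (-OH) meeting every constraint; each maps to a distinct set of atoms, giving 2 matches.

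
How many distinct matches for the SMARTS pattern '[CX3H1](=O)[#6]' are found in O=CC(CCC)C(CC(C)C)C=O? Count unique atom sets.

2

[CX3H1](=O)[#6] is the SMARTS for an aldehyde: an sp2 carbon with one H, double-bonded to O and single-bonded to carbon.
The molecule carries 2 separate instances of an aldehyde (-CHO) meeting every constraint; each maps to a distinct set of atoms, giving 2 matches.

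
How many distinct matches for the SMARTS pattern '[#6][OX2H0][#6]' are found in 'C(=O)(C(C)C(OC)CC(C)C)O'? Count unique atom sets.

[#6][OX2H0][#6] is the SMARTS for an ether: an aliphatic oxygen bridging two carbons with no H on the oxygen.
Exactly one fragment in the molecule meets all constraints, giving 1 match.

1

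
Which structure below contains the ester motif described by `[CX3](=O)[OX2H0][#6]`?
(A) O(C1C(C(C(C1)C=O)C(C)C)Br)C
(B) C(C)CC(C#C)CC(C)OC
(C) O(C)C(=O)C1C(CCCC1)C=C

C

[CX3](=O)[OX2H0][#6] describes a carbonyl carbon bonded to an oxygen that is itself bonded to carbon (no H on that O) (an ester).
(A) has a methoxy ether (-OCH3) but the ether oxygen is not adjacent to a C=O carbon.
(B) has a methoxy ether (-OCH3) but the ether oxygen is not adjacent to a C=O carbon.
(C) contains a methyl-ester group (-C(=O)OCH3), which satisfies every atom and bond constraint.
So the answer is (C).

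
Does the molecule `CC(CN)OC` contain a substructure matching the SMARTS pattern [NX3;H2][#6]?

The pattern [NX3;H2][#6] describes a trivalent nitrogen with two H attached to carbon — a primary amine.
The molecule carries a primary amino group (-NH2), whose atoms satisfy every constraint of the query, so the pattern matches.

Yes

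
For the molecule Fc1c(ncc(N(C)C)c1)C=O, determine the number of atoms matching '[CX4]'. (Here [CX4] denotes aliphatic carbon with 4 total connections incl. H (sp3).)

2

The query [CX4] means: C with X4: aliphatic carbon with exactly 4 total connections (bonds + H).
Check the 12 heavy atoms by environment: 1× n (aromatic, X2) → no; 5× c (aromatic, X3) → no; 1× C (X3) → no; 1× O (X1) → no; 1× F (X1) → no; 1× N (X3) → no; 2× C (X4) → match.
That gives 2 matching atoms.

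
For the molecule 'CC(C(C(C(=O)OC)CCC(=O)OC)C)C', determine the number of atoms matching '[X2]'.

Check the 16 heavy atoms by environment: 10× C (X4) → no; 2× C (X3) → no; 2× O (X1) → no; 2× O (X2) → match.
That gives 2 matching atoms.

2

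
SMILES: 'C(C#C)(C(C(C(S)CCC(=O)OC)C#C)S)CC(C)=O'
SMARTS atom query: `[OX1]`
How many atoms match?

2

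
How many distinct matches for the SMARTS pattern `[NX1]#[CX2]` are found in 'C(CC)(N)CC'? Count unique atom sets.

[NX1]#[CX2] is the SMARTS for a nitrile: a nitrogen triple-bonded to a two-connected carbon.
The molecule has a primary amino group (-NH2), but the nitrogen is NX3 (three connections), not NX1 triple-bonded; nothing else fits, so there are 0 matches.

0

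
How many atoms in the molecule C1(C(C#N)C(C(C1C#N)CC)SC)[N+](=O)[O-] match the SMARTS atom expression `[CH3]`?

2

The query [CH3] means: aliphatic carbon with exactly three hydrogens.
Check the 16 heavy atoms by environment: 5× C (H1) → no; 2× C (H0) → no; 2× N (H0) → no; 1× N (charge +1, H0) → no; 1× O (charge -1, H0) → no; 1× O (H0) → no; 1× S (H0) → no; 2× C (H3) → match; 1× C (H2) → no.
That gives 2 matching atoms.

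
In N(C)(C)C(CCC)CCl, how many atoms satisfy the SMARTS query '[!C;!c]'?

2

Check the 9 heavy atoms by environment: 7× C → no; 1× N → match; 1× Cl → match.
Summing the matching environments: 1 + 1 = 2 matching atoms.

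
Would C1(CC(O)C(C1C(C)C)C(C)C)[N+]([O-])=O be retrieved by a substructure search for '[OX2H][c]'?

The pattern [OX2H][c] describes a hydroxyl oxygen attached to an aromatic carbon — a phenol.
The closest candidate here is a hydroxyl group (-OH), but the -OH is on an aliphatic carbon, not an aromatic c. No other fragment satisfies the full query, so there is no match.

No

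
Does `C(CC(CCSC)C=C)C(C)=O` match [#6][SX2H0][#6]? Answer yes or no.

Yes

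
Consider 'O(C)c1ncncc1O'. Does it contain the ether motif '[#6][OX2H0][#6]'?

Yes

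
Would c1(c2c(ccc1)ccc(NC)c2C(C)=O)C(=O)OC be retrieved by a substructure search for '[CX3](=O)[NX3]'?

No

The pattern [CX3](=O)[NX3] describes a carbonyl carbon bonded to a trivalent nitrogen — an amide.
The closest candidate here is a methyl-ester group (-C(=O)OCH3), but the carbonyl is bonded to O, not to an NX3 nitrogen. No other fragment satisfies the full query, so there is no match.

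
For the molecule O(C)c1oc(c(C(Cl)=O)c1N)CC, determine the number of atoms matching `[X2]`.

2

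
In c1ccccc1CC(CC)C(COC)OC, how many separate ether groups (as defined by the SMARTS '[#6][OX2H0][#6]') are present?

[#6][OX2H0][#6] is the SMARTS for an ether: an aliphatic oxygen bridging two carbons with no H on the oxygen.
The molecule carries 2 separate instances of a methoxy ether (-OCH3) meeting every constraint; each maps to a distinct set of atoms, giving 2 matches.

2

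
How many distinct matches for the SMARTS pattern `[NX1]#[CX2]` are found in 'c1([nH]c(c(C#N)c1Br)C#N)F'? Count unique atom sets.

[NX1]#[CX2] is the SMARTS for a nitrile: a nitrogen triple-bonded to a two-connected carbon.
The molecule carries 2 separate instances of a nitrile (-C#N) meeting every constraint; each maps to a distinct set of atoms, giving 2 matches.

2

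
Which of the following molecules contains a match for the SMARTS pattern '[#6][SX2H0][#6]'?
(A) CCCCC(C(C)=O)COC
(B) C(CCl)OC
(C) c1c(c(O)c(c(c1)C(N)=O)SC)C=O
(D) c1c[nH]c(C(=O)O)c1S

C

[#6][SX2H0][#6] describes an aliphatic sulfur bridging two carbons with no H on the sulfur (a thioether).
(A) has a methoxy ether (-OCH3) but the bridging atom is O, not S.
(B) has a methoxy ether (-OCH3) but the bridging atom is O, not S.
(C) contains a methylthio ether (-SCH3), which satisfies every atom and bond constraint.
(D) has a thiol (-SH) but the sulfur has H1, not H0 bridging two carbons.
So the answer is (C).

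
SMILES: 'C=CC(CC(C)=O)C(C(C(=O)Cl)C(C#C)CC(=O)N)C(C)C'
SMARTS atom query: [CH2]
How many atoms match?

The query [CH2] means: aliphatic carbon with exactly two hydrogens.
Check the 22 heavy atoms by environment: 3× C (H2) → match; 7× C (H1) → no; 4× C (H0) → no; 3× O (H0) → no; 1× Cl (H0) → no; 3× C (H3) → no; 1× N (H2) → no.
That gives 3 matching atoms.

3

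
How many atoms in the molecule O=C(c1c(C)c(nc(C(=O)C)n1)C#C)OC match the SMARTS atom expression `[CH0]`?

The query [CH0] means: aliphatic carbon with no attached hydrogen.
Check the 16 heavy atoms by environment: 2× n (aromatic, H0) → no; 4× c (aromatic, H0) → no; 3× C (H3) → no; 3× C (H0) → match; 3× O (H0) → no; 1× C (H1) → no.
That gives 3 matching atoms.

3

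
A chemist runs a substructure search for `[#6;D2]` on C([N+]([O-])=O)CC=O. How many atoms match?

3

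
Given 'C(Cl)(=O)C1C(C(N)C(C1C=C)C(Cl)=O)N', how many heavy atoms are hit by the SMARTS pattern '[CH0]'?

The query [CH0] means: aliphatic carbon with no attached hydrogen.
Check the 15 heavy atoms by environment: 6× C (H1) → no; 2× C (H0) → match; 2× O (H0) → no; 2× Cl (H0) → no; 2× N (H2) → no; 1× C (H2) → no.
That gives 2 matching atoms.

2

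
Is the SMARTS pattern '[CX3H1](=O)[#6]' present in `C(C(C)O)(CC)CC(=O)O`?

No

The pattern [CX3H1](=O)[#6] describes an sp2 carbon with one H, double-bonded to O and single-bonded to carbon — an aldehyde.
The closest candidate here is a carboxylic acid group (-C(=O)OH), but the carbonyl carbon has H0 and is bonded to O, not H1. No other fragment satisfies the full query, so there is no match.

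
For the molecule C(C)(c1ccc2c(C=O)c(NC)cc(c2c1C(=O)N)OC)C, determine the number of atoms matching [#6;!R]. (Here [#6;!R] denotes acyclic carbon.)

The query [#6;!R] means: carbon not in any ring.
Check the 22 heavy atoms by environment: 10× c (aromatic, in 6-ring) → no; 3× O (acyclic) → no; 7× C (acyclic) → match; 2× N (acyclic) → no.
That gives 7 matching atoms.

7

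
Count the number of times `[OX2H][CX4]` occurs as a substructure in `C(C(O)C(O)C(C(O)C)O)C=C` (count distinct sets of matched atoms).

4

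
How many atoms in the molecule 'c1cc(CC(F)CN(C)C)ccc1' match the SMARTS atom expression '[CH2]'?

2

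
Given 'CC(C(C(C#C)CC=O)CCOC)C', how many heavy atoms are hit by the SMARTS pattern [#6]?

The query [#6] means: #6 matches any atom with atomic number 6 (carbon, aromatic or aliphatic).
Check the 14 heavy atoms by environment: 12× C → match; 2× O → no.
That gives 12 matching atoms.

12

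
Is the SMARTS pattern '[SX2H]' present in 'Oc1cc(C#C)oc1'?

No

The pattern [SX2H] describes an aliphatic sulfur with two connections, one being H — a thiol.
The closest candidate here is a hydroxyl group (-OH), but it is an -OH, not an -SH. No other fragment satisfies the full query, so there is no match.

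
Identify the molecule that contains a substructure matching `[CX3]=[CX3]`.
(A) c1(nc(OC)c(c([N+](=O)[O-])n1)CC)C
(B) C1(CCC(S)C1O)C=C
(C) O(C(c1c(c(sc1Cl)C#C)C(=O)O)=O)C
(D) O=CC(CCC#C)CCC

[CX3]=[CX3] describes a non-aromatic C=C double bond between two sp2 carbons (an alkene).
(A) has an ethyl group (-CH2CH3) but its C-C bond is a single bond between CX4 carbons, not CX3=CX3.
(B) contains a vinyl group (-CH=CH2), which satisfies every atom and bond constraint.
(C) has an ethynyl group (-C#CH) but the C-C bond is a triple bond, not a double bond.
(D) has an ethynyl group (-C#CH) but the C-C bond is a triple bond, not a double bond.
So the answer is (B).

B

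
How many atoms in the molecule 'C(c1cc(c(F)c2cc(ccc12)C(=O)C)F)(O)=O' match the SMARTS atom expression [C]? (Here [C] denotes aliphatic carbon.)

The query [C] means: uppercase C matches aliphatic (non-aromatic) carbon only.
Check the 18 heavy atoms by environment: 10× c (aromatic) → no; 2× F → no; 3× C → match; 3× O → no.
That gives 3 matching atoms.

3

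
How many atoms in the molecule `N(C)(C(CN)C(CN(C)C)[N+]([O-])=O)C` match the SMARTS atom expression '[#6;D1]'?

4

The query [#6;D1] means: carbon bonded to exactly one heavy atom.
Check the 14 heavy atoms by environment: 2× C (D2) → no; 2× C (D3) → no; 1× N (D1) → no; 2× N (D3) → no; 4× C (D1) → match; 1× N (charge +1, D3) → no; 1× O (charge -1, D1) → no; 1× O (D1) → no.
That gives 4 matching atoms.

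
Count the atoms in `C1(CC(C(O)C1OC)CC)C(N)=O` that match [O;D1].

Check the 13 heavy atoms by environment: 5× C (D3) → no; 2× C (D2) → no; 2× O (D1) → match; 1× O (D2) → no; 2× C (D1) → no; 1× N (D1) → no.
That gives 2 matching atoms.

2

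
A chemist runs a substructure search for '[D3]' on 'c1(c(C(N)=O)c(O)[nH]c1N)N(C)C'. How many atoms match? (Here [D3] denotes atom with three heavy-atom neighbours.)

6

The query [D3] means: atom with exactly three heavy-atom neighbours.
Check the 13 heavy atoms by environment: 1× n (aromatic, D2) → no; 4× c (aromatic, D3) → match; 2× O (D1) → no; 1× C (D3) → match; 2× N (D1) → no; 1× N (D3) → match; 2× C (D1) → no.
Summing the matching environments: 4 + 1 + 1 = 6 matching atoms.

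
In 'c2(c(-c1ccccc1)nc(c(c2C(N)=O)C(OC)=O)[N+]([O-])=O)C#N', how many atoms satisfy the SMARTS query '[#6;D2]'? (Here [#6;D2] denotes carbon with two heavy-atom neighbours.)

6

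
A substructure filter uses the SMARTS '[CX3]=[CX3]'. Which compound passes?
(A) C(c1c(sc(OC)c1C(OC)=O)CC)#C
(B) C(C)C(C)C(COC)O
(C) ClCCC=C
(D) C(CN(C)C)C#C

C

[CX3]=[CX3] describes a non-aromatic C=C double bond between two sp2 carbons (an alkene).
(A) has an ethynyl group (-C#CH) but the C-C bond is a triple bond, not a double bond.
(B) has an ethyl group (-CH2CH3) but its C-C bond is a single bond between CX4 carbons, not CX3=CX3.
(C) contains a vinyl group (-CH=CH2), which satisfies every atom and bond constraint.
(D) has an ethynyl group (-C#CH) but the C-C bond is a triple bond, not a double bond.
So the answer is (C).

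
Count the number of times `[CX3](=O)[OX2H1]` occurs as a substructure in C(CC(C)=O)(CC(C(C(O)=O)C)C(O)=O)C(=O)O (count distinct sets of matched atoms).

[CX3](=O)[OX2H1] is the SMARTS for a carboxylic acid: an sp2 carbon double-bonded to O and single-bonded to an -OH oxygen.
The molecule carries 3 separate instances of a carboxylic acid group (-C(=O)OH) meeting every constraint; each maps to a distinct set of atoms, giving 3 matches.

3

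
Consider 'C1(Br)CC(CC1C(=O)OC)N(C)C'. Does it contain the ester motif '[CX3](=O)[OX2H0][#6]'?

Yes

The pattern [CX3](=O)[OX2H0][#6] describes a carbonyl carbon bonded to an oxygen that is itself bonded to carbon (no H on that O) — an ester.
The molecule carries a methyl-ester group (-C(=O)OCH3), whose atoms satisfy every constraint of the query, so the pattern matches.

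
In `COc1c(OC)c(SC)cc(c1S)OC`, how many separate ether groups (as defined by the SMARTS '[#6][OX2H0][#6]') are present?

3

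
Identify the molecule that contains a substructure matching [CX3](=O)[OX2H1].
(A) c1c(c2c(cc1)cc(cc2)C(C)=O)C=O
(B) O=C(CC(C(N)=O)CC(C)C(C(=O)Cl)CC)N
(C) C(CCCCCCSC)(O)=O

C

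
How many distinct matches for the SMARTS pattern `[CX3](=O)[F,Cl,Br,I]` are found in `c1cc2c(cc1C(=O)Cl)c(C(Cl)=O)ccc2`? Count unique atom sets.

[CX3](=O)[F,Cl,Br,I] is the SMARTS for an acyl halide: a carbonyl carbon bonded to a halogen.
The molecule carries 2 separate instances of an acyl chloride (-C(=O)Cl) meeting every constraint; each maps to a distinct set of atoms, giving 2 matches.

2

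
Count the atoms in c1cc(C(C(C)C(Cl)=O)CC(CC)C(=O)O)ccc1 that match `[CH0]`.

The query [CH0] means: aliphatic carbon with no attached hydrogen.
Check the 19 heavy atoms by environment: 2× C (H3) → no; 2× C (H2) → no; 3× C (H1) → no; 2× C (H0) → match; 2× O (H0) → no; 1× Cl (H0) → no; 1× O (H1) → no; 1× c (aromatic, H0) → no; 5× c (aromatic, H1) → no.
That gives 2 matching atoms.

2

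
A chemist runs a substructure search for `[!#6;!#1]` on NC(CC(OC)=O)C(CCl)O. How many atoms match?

5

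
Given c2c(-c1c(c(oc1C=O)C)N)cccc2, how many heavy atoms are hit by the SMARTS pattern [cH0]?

5

The query [cH0] means: aromatic carbon with no attached hydrogen (substituted or ring-fusion).
Check the 15 heavy atoms by environment: 1× o (aromatic, H0) → no; 5× c (aromatic, H0) → match; 1× N (H2) → no; 1× C (H1) → no; 1× O (H0) → no; 5× c (aromatic, H1) → no; 1× C (H3) → no.
That gives 5 matching atoms.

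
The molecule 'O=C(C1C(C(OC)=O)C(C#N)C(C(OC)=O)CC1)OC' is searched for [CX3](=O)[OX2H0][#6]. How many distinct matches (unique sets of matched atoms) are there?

[CX3](=O)[OX2H0][#6] is the SMARTS for an ester: a carbonyl carbon bonded to an oxygen that is itself bonded to carbon (no H on that O).
The molecule carries 3 separate instances of a methyl-ester group (-C(=O)OCH3) meeting every constraint; each maps to a distinct set of atoms, giving 3 matches.

3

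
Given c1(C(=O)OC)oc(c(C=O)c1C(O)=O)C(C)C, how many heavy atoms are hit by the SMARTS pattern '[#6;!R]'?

7

The query [#6;!R] means: carbon not in any ring.
Check the 17 heavy atoms by environment: 1× o (aromatic, in 5-ring) → no; 4× c (aromatic, in 5-ring) → no; 7× C (acyclic) → match; 5× O (acyclic) → no.
That gives 7 matching atoms.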